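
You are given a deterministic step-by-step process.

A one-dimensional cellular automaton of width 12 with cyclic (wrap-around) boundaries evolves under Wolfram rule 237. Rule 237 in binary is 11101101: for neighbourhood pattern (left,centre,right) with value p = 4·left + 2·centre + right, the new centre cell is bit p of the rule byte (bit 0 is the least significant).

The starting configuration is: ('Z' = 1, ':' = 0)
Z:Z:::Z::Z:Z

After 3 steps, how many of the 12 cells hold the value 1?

0) Z:Z:::Z::Z:Z
1) ZZZ:Z:Z::ZZZ
2) ZZZZZZZ::ZZZ
3) ZZZZZZZ::ZZZ

10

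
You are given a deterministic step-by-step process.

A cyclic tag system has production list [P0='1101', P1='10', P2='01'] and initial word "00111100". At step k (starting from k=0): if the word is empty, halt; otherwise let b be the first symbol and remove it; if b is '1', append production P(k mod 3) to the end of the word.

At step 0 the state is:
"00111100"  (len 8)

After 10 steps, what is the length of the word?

12

0) "00111100"  (len 8)
1) "0111100"  (len 7)
2) "111100"  (len 6)
3) "1110001"  (len 7)
4) "1100011101"  (len 10)
5) "10001110110"  (len 11)
6) "000111011001"  (len 12)
7) "00111011001"  (len 11)
8) "0111011001"  (len 10)
9) "111011001"  (len 9)
10) "110110011101"  (len 12)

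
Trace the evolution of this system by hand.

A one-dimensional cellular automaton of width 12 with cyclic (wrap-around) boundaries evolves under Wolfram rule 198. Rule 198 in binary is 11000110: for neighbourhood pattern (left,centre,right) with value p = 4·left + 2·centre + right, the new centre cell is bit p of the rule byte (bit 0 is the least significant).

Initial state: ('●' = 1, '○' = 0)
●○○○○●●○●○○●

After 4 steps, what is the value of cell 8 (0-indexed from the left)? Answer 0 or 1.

gen 0: ●○○○○●●○●○○●
gen 1: ●○○○●○●○●○●○
gen 2: ●○○●●○●○●○●○
gen 3: ●○●○●○●○●○●○
gen 4: ●○●○●○●○●○●○

1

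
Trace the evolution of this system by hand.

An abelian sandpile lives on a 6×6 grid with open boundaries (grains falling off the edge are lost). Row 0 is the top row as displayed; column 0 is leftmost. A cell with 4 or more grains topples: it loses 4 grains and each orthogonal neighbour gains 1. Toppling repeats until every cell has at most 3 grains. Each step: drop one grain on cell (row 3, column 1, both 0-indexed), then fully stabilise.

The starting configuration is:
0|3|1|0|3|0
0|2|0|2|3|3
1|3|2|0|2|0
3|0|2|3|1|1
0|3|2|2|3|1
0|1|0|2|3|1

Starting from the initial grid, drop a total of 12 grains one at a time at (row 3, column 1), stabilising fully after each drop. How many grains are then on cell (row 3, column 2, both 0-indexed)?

t=0: 0|3|1|0|3|0
0|2|0|2|3|3
1|3|2|0|2|0
3|0|2|3|1|1
0|3|2|2|3|1
0|1|0|2|3|1
t=1: 0|3|1|0|3|0
0|2|0|2|3|3
1|3|2|0|2|0
3|1|2|3|1|1
0|3|2|2|3|1
0|1|0|2|3|1
t=2: 0|3|1|0|3|0
0|2|0|2|3|3
1|3|2|0|2|0
3|2|2|3|1|1
0|3|2|2|3|1
0|1|0|2|3|1
t=3: 0|3|1|0|3|0
0|2|0|2|3|3
1|3|2|0|2|0
3|3|2|3|1|1
0|3|2|2|3|1
0|1|0|2|3|1
t=4: 0|3|1|0|3|0
0|3|0|2|3|3
3|0|3|0|2|0
0|3|3|3|1|1
2|0|3|2|3|1
0|2|0|2|3|1
t=5: 0|3|1|0|3|0
0|3|1|2|3|3
3|2|0|2|2|0
1|1|3|1|3|1
2|2|1|2|1|2
0|2|2|0|1|2
t=6: 0|3|1|0|3|0
0|3|1|2|3|3
3|2|0|2|2|0
1|2|3|1|3|1
2|2|1|2|1|2
0|2|2|0|1|2
t=7: 0|3|1|0|3|0
0|3|1|2|3|3
3|2|0|2|2|0
1|3|3|1|3|1
2|2|1|2|1|2
0|2|2|0|1|2
t=8: 0|3|1|0|3|0
0|3|1|2|3|3
3|3|1|2|2|0
2|1|0|2|3|1
2|3|2|2|1|2
0|2|2|0|1|2
t=9: 0|3|1|0|3|0
0|3|1|2|3|3
3|3|1|2|2|0
2|2|0|2|3|1
2|3|2|2|1|2
0|2|2|0|1|2
t=10: 0|3|1|0|3|0
0|3|1|2|3|3
3|3|1|2|2|0
2|3|0|2|3|1
2|3|2|2|1|2
0|2|2|0|1|2
t=11: 1|0|2|0|3|0
2|1|2|2|3|3
1|2|2|2|2|0
1|3|1|2|3|1
0|1|3|2|1|2
1|3|2|0|1|2
t=12: 1|0|2|0|3|0
2|1|2|2|3|3
1|3|2|2|2|0
2|0|2|2|3|1
0|2|3|2|1|2
1|3|2|0|1|2

2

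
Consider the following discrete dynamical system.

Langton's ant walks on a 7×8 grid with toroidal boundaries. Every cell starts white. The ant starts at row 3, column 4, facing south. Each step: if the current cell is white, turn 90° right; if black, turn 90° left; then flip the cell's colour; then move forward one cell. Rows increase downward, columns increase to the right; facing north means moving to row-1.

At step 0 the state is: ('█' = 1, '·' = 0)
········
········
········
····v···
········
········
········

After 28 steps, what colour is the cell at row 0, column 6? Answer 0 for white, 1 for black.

t=0: ········
········
········
····v···
········
········
········
t=1: ········
········
········
···<█···
········
········
········
t=2: ········
········
···^····
···██···
········
········
········
t=3: ········
········
···█>···
···██···
········
········
········
t=4: ········
········
···██···
···█v···
········
········
········
t=5: ········
········
···██···
···█·>··
········
········
········
t=6: ········
········
···██···
···█·█··
·····v··
········
········
t=7: ········
········
···██···
···█·█··
····<█··
········
········
t=8: ········
········
···██···
···█^█··
····██··
········
········
t=9: ········
········
···██···
···██>··
····██··
········
········
t=10: ········
········
···██^··
···██···
····██··
········
········
t=11: ········
········
···███>·
···██···
····██··
········
········
t=12: ········
········
···████·
···██·v·
····██··
········
········
t=13: ········
········
···████·
···██<█·
····██··
········
········
t=14: ········
········
···██^█·
···████·
····██··
········
········
t=15: ········
········
···█<·█·
···████·
····██··
········
········
t=16: ········
········
···█··█·
···█v██·
····██··
········
········
t=17: ········
········
···█··█·
···█·>█·
····██··
········
········
t=18: ········
········
···█·^█·
···█··█·
····██··
········
········
t=19: ········
········
···█·█>·
···█··█·
····██··
········
········
t=20: ········
······^·
···█·█··
···█··█·
····██··
········
········
t=21: ········
······█>
···█·█··
···█··█·
····██··
········
········
t=22: ········
······██
···█·█·v
···█··█·
····██··
········
········
t=23: ········
······██
···█·█<█
···█··█·
····██··
········
········
t=24: ········
······^█
···█·███
···█··█·
····██··
········
········
t=25: ········
·····<·█
···█·███
···█··█·
····██··
········
········
t=26: ·····^··
·····█·█
···█·███
···█··█·
····██··
········
········
t=27: ·····█>·
·····█·█
···█·███
···█··█·
····██··
········
········
t=28: ·····██·
·····█v█
···█·███
···█··█·
····██··
········
········

1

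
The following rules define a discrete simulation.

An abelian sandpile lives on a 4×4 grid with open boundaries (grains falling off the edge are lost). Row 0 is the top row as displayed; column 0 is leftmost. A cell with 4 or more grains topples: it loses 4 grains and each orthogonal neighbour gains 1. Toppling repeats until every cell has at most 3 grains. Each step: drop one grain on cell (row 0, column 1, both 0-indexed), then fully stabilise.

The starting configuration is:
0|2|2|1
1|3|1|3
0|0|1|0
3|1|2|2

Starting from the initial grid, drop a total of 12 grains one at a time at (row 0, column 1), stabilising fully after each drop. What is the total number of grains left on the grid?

27

t=0: 0|2|2|1
1|3|1|3
0|0|1|0
3|1|2|2
t=1: 0|3|2|1
1|3|1|3
0|0|1|0
3|1|2|2
t=2: 1|1|3|1
2|0|2|3
0|1|1|0
3|1|2|2
t=3: 1|2|3|1
2|0|2|3
0|1|1|0
3|1|2|2
t=4: 1|3|3|1
2|0|2|3
0|1|1|0
3|1|2|2
t=5: 2|1|0|2
2|1|3|3
0|1|1|0
3|1|2|2
t=6: 2|2|0|2
2|1|3|3
0|1|1|0
3|1|2|2
t=7: 2|3|0|2
2|1|3|3
0|1|1|0
3|1|2|2
t=8: 3|0|1|2
2|2|3|3
0|1|1|0
3|1|2|2
t=9: 3|1|1|2
2|2|3|3
0|1|1|0
3|1|2|2
t=10: 3|2|1|2
2|2|3|3
0|1|1|0
3|1|2|2
t=11: 3|3|1|2
2|2|3|3
0|1|1|0
3|1|2|2
t=12: 0|1|2|2
3|3|3|3
0|1|1|0
3|1|2|2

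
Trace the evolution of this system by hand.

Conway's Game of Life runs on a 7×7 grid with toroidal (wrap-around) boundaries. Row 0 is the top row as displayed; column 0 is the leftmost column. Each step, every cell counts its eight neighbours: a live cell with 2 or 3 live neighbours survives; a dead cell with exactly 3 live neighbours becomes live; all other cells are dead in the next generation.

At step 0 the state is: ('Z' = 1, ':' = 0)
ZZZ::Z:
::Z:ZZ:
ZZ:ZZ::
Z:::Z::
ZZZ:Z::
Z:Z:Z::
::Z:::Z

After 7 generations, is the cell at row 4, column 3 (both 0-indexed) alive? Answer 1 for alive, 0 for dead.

1

step 0: ZZZ::Z:
::Z:ZZ:
ZZ:ZZ::
Z:::Z::
ZZZ:Z::
Z:Z:Z::
::Z:::Z
step 1: Z:Z:ZZ:
:::::Z:
ZZZ:::Z
::::ZZZ
Z:Z:ZZZ
Z:Z::ZZ
::Z::ZZ
step 2: :Z:ZZ::
::ZZZZ:
ZZ::Z::
::Z:Z::
:::::::
::Z::::
::Z::::
step 3: :Z:::Z:
Z::::Z:
:Z:::::
:Z:Z:::
:::Z:::
:::::::
:ZZ::::
step 4: ZZZ:::Z
ZZ::::Z
ZZZ::::
:::::::
::Z::::
::Z::::
:ZZ::::
step 5: ::::::Z
:::::::
::Z:::Z
::Z::::
:::::::
::ZZ:::
:::Z:::
step 6: :::::::
:::::::
:::::::
:::::::
::ZZ:::
::ZZ:::
::ZZ:::
step 7: :::::::
:::::::
:::::::
:::::::
::ZZ:::
:Z::Z::
::ZZ:::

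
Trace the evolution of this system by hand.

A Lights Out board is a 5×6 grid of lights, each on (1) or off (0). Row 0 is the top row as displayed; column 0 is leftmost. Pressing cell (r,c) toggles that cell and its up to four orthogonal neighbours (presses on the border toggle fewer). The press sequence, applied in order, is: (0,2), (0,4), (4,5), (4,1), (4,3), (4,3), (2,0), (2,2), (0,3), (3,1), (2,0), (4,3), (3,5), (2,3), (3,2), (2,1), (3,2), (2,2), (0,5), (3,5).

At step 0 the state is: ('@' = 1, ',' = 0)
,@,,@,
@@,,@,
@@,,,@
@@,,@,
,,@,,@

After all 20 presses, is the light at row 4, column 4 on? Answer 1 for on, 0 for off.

0) ,@,,@,
@@,,@,
@@,,,@
@@,,@,
,,@,,@
1) ,,@@@,
@@@,@,
@@,,,@
@@,,@,
,,@,,@
2) ,,@,,@
@@@,,,
@@,,,@
@@,,@,
,,@,,@
3) ,,@,,@
@@@,,,
@@,,,@
@@,,@@
,,@,@,
4) ,,@,,@
@@@,,,
@@,,,@
@,,,@@
@@,,@,
5) ,,@,,@
@@@,,,
@@,,,@
@,,@@@
@@@@,,
6) ,,@,,@
@@@,,,
@@,,,@
@,,,@@
@@,,@,
7) ,,@,,@
,@@,,,
,,,,,@
,,,,@@
@@,,@,
8) ,,@,,@
,@,,,,
,@@@,@
,,@,@@
@@,,@,
9) ,,,@@@
,@,@,,
,@@@,@
,,@,@@
@@,,@,
10) ,,,@@@
,@,@,,
,,@@,@
@@,,@@
@,,,@,
11) ,,,@@@
@@,@,,
@@@@,@
,@,,@@
@,,,@,
12) ,,,@@@
@@,@,,
@@@@,@
,@,@@@
@,@@,,
13) ,,,@@@
@@,@,,
@@@@,,
,@,@,,
@,@@,@
14) ,,,@@@
@@,,,,
@@,,@,
,@,,,,
@,@@,@
15) ,,,@@@
@@,,,,
@@@,@,
,,@@,,
@,,@,@
16) ,,,@@@
@,,,,,
,,,,@,
,@@@,,
@,,@,@
17) ,,,@@@
@,,,,,
,,@,@,
,,,,,,
@,@@,@
18) ,,,@@@
@,@,,,
,@,@@,
,,@,,,
@,@@,@
19) ,,,@,,
@,@,,@
,@,@@,
,,@,,,
@,@@,@
20) ,,,@,,
@,@,,@
,@,@@@
,,@,@@
@,@@,,

0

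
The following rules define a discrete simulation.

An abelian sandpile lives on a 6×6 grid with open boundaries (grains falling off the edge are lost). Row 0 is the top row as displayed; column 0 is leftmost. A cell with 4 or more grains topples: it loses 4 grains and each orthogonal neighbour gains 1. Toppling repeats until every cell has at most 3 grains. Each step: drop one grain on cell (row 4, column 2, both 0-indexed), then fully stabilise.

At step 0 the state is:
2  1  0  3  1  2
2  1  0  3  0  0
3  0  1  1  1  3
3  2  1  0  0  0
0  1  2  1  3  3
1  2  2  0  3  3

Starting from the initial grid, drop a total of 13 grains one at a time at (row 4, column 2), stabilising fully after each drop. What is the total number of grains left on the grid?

step 0: 2  1  0  3  1  2
2  1  0  3  0  0
3  0  1  1  1  3
3  2  1  0  0  0
0  1  2  1  3  3
1  2  2  0  3  3
step 1: 2  1  0  3  1  2
2  1  0  3  0  0
3  0  1  1  1  3
3  2  1  0  0  0
0  1  3  1  3  3
1  2  2  0  3  3
step 2: 2  1  0  3  1  2
2  1  0  3  0  0
3  0  1  1  1  3
3  2  2  0  0  0
0  2  0  2  3  3
1  2  3  0  3  3
step 3: 2  1  0  3  1  2
2  1  0  3  0  0
3  0  1  1  1  3
3  2  2  0  0  0
0  2  1  2  3  3
1  2  3  0  3  3
step 4: 2  1  0  3  1  2
2  1  0  3  0  0
3  0  1  1  1  3
3  2  2  0  0  0
0  2  2  2  3  3
1  2  3  0  3  3
step 5: 2  1  0  3  1  2
2  1  0  3  0  0
3  0  1  1  1  3
3  2  2  0  0  0
0  2  3  2  3  3
1  2  3  0  3  3
step 6: 2  1  0  3  1  2
2  1  0  3  0  0
3  0  1  1  1  3
3  2  3  0  0  0
0  3  1  3  3  3
1  3  0  1  3  3
step 7: 2  1  0  3  1  2
2  1  0  3  0  0
3  0  1  1  1  3
3  2  3  0  0  0
0  3  2  3  3  3
1  3  0  1  3  3
step 8: 2  1  0  3  1  2
2  1  0  3  0  0
3  0  1  1  1  3
3  2  3  0  0  0
0  3  3  3  3  3
1  3  0  1  3  3
step 9: 2  1  0  3  1  2
3  1  0  3  0  0
0  2  2  1  1  3
1  1  1  2  1  1
2  2  3  1  2  1
2  0  2  3  1  1
step 10: 2  1  0  3  1  2
3  1  0  3  0  0
0  2  2  1  1  3
1  1  2  2  1  1
2  3  0  2  2  1
2  0  3  3  1  1
step 11: 2  1  0  3  1  2
3  1  0  3  0  0
0  2  2  1  1  3
1  1  2  2  1  1
2  3  1  2  2  1
2  0  3  3  1  1
step 12: 2  1  0  3  1  2
3  1  0  3  0  0
0  2  2  1  1  3
1  1  2  2  1  1
2  3  2  2  2  1
2  0  3  3  1  1
step 13: 2  1  0  3  1  2
3  1  0  3  0  0
0  2  2  1  1  3
1  1  2  2  1  1
2  3  3  2  2  1
2  0  3  3  1  1

56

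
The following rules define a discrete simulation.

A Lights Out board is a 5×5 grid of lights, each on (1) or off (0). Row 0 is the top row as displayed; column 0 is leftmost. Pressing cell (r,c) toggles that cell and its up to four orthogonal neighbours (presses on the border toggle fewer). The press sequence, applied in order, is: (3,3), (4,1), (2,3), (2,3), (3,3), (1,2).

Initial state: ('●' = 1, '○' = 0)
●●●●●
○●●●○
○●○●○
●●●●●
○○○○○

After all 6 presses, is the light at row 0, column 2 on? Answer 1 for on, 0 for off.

gen 0: ●●●●●
○●●●○
○●○●○
●●●●●
○○○○○
gen 1: ●●●●●
○●●●○
○●○○○
●●○○○
○○○●○
gen 2: ●●●●●
○●●●○
○●○○○
●○○○○
●●●●○
gen 3: ●●●●●
○●●○○
○●●●●
●○○●○
●●●●○
gen 4: ●●●●●
○●●●○
○●○○○
●○○○○
●●●●○
gen 5: ●●●●●
○●●●○
○●○●○
●○●●●
●●●○○
gen 6: ●●○●●
○○○○○
○●●●○
●○●●●
●●●○○

0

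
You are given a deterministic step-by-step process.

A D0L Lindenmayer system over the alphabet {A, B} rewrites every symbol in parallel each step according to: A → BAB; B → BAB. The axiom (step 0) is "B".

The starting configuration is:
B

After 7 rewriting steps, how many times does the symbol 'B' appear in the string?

gen 0: B
gen 1: BAB
gen 2: BABBABBAB
gen 3: BABBABBABBABBABBABBABBABBAB
gen 4: BABBABBABBABBABBABBABBABBABBABBABBABBABBABBABBABBABBABBABBABBABBABBABBABBABBABBAB
gen 5: BABBABBABBABBABBABBABBABBABBABBABBABBABBABBABBABBABBABBABB…BBABBABBABBABBABBABBABBABBABBABBABBABBABBABBABBABBABBABBAB  (len 243)
gen 6: BABBABBABBABBABBABBABBABBABBABBABBABBABBABBABBABBABBABBABB…BBABBABBABBABBABBABBABBABBABBABBABBABBABBABBABBABBABBABBAB  (len 729)
gen 7: BABBABBABBABBABBABBABBABBABBABBABBABBABBABBABBABBABBABBABB…BBABBABBABBABBABBABBABBABBABBABBABBABBABBABBABBABBABBABBAB  (len 2187)

1458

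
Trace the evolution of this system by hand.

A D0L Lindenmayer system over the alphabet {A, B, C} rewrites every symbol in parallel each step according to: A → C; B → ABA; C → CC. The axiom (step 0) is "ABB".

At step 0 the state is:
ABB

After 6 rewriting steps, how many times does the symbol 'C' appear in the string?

step 0: ABB
step 1: CABAABA
step 2: CCCABACCABAC
step 3: CCCCCCCABACCCCCCABACCC
step 4: CCCCCCCCCCCCCCCABACCCCCCCCCCCCCCABACCCCCCC
step 5: CCCCCCCCCCCCCCCCCCCCCCCCCCCCCCCABACCCCCCCCCCCCCCCCCCCCCCCCCCCCCCABACCCCCCCCCCCCCCC
step 6: CCCCCCCCCCCCCCCCCCCCCCCCCCCCCCCCCCCCCCCCCCCCCCCCCCCCCCCCCC…CCCCCCCCCCCCCCCCCCCCCCCCABACCCCCCCCCCCCCCCCCCCCCCCCCCCCCCC  (len 162)

156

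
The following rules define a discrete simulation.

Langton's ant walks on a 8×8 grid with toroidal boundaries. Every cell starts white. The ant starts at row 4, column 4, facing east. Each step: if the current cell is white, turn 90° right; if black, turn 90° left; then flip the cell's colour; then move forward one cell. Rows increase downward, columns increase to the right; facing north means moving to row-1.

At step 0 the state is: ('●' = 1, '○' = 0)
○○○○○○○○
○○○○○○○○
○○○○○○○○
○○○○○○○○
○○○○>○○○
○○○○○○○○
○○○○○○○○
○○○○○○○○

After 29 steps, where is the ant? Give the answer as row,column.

3,2

step 0: ○○○○○○○○
○○○○○○○○
○○○○○○○○
○○○○○○○○
○○○○>○○○
○○○○○○○○
○○○○○○○○
○○○○○○○○
step 1: ○○○○○○○○
○○○○○○○○
○○○○○○○○
○○○○○○○○
○○○○●○○○
○○○○v○○○
○○○○○○○○
○○○○○○○○
step 2: ○○○○○○○○
○○○○○○○○
○○○○○○○○
○○○○○○○○
○○○○●○○○
○○○<●○○○
○○○○○○○○
○○○○○○○○
step 3: ○○○○○○○○
○○○○○○○○
○○○○○○○○
○○○○○○○○
○○○^●○○○
○○○●●○○○
○○○○○○○○
○○○○○○○○
step 4: ○○○○○○○○
○○○○○○○○
○○○○○○○○
○○○○○○○○
○○○●>○○○
○○○●●○○○
○○○○○○○○
○○○○○○○○
step 5: ○○○○○○○○
○○○○○○○○
○○○○○○○○
○○○○^○○○
○○○●○○○○
○○○●●○○○
○○○○○○○○
○○○○○○○○
step 6: ○○○○○○○○
○○○○○○○○
○○○○○○○○
○○○○●>○○
○○○●○○○○
○○○●●○○○
○○○○○○○○
○○○○○○○○
step 7: ○○○○○○○○
○○○○○○○○
○○○○○○○○
○○○○●●○○
○○○●○v○○
○○○●●○○○
○○○○○○○○
○○○○○○○○
step 8: ○○○○○○○○
○○○○○○○○
○○○○○○○○
○○○○●●○○
○○○●<●○○
○○○●●○○○
○○○○○○○○
○○○○○○○○
step 9: ○○○○○○○○
○○○○○○○○
○○○○○○○○
○○○○^●○○
○○○●●●○○
○○○●●○○○
○○○○○○○○
○○○○○○○○
step 10: ○○○○○○○○
○○○○○○○○
○○○○○○○○
○○○<○●○○
○○○●●●○○
○○○●●○○○
○○○○○○○○
○○○○○○○○
step 11: ○○○○○○○○
○○○○○○○○
○○○^○○○○
○○○●○●○○
○○○●●●○○
○○○●●○○○
○○○○○○○○
○○○○○○○○
step 12: ○○○○○○○○
○○○○○○○○
○○○●>○○○
○○○●○●○○
○○○●●●○○
○○○●●○○○
○○○○○○○○
○○○○○○○○
step 13: ○○○○○○○○
○○○○○○○○
○○○●●○○○
○○○●v●○○
○○○●●●○○
○○○●●○○○
○○○○○○○○
○○○○○○○○
step 14: ○○○○○○○○
○○○○○○○○
○○○●●○○○
○○○<●●○○
○○○●●●○○
○○○●●○○○
○○○○○○○○
○○○○○○○○
step 15: ○○○○○○○○
○○○○○○○○
○○○●●○○○
○○○○●●○○
○○○v●●○○
○○○●●○○○
○○○○○○○○
○○○○○○○○
step 16: ○○○○○○○○
○○○○○○○○
○○○●●○○○
○○○○●●○○
○○○○>●○○
○○○●●○○○
○○○○○○○○
○○○○○○○○
step 17: ○○○○○○○○
○○○○○○○○
○○○●●○○○
○○○○^●○○
○○○○○●○○
○○○●●○○○
○○○○○○○○
○○○○○○○○
step 18: ○○○○○○○○
○○○○○○○○
○○○●●○○○
○○○<○●○○
○○○○○●○○
○○○●●○○○
○○○○○○○○
○○○○○○○○
step 19: ○○○○○○○○
○○○○○○○○
○○○^●○○○
○○○●○●○○
○○○○○●○○
○○○●●○○○
○○○○○○○○
○○○○○○○○
step 20: ○○○○○○○○
○○○○○○○○
○○<○●○○○
○○○●○●○○
○○○○○●○○
○○○●●○○○
○○○○○○○○
○○○○○○○○
step 21: ○○○○○○○○
○○^○○○○○
○○●○●○○○
○○○●○●○○
○○○○○●○○
○○○●●○○○
○○○○○○○○
○○○○○○○○
step 22: ○○○○○○○○
○○●>○○○○
○○●○●○○○
○○○●○●○○
○○○○○●○○
○○○●●○○○
○○○○○○○○
○○○○○○○○
step 23: ○○○○○○○○
○○●●○○○○
○○●v●○○○
○○○●○●○○
○○○○○●○○
○○○●●○○○
○○○○○○○○
○○○○○○○○
step 24: ○○○○○○○○
○○●●○○○○
○○<●●○○○
○○○●○●○○
○○○○○●○○
○○○●●○○○
○○○○○○○○
○○○○○○○○
step 25: ○○○○○○○○
○○●●○○○○
○○○●●○○○
○○v●○●○○
○○○○○●○○
○○○●●○○○
○○○○○○○○
○○○○○○○○
step 26: ○○○○○○○○
○○●●○○○○
○○○●●○○○
○<●●○●○○
○○○○○●○○
○○○●●○○○
○○○○○○○○
○○○○○○○○
step 27: ○○○○○○○○
○○●●○○○○
○^○●●○○○
○●●●○●○○
○○○○○●○○
○○○●●○○○
○○○○○○○○
○○○○○○○○
step 28: ○○○○○○○○
○○●●○○○○
○●>●●○○○
○●●●○●○○
○○○○○●○○
○○○●●○○○
○○○○○○○○
○○○○○○○○
step 29: ○○○○○○○○
○○●●○○○○
○●●●●○○○
○●v●○●○○
○○○○○●○○
○○○●●○○○
○○○○○○○○
○○○○○○○○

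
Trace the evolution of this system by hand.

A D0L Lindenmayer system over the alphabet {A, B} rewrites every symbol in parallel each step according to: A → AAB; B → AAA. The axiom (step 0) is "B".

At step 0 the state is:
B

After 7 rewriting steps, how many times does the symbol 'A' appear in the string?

1641

step 0: B
step 1: AAA
step 2: AABAABAAB
step 3: AABAABAAAAABAABAAAAABAABAAA
step 4: AABAABAAAAABAABAAAAABAABAABAABAABAAAAABAABAAAAABAABAABAABAABAAAAABAABAAAAABAABAAB
step 5: AABAABAAAAABAABAAAAABAABAABAABAABAAAAABAABAAAAABAABAABAABA…BAABAABAABAAAAABAABAAAAABAABAABAABAABAAAAABAABAAAAABAABAAA  (len 243)
step 6: AABAABAAAAABAABAAAAABAABAABAABAABAAAAABAABAAAAABAABAABAABA…BAABAABAABAAAAABAABAAAAABAABAABAABAABAAAAABAABAAAAABAABAAB  (len 729)
step 7: AABAABAAAAABAABAAAAABAABAABAABAABAAAAABAABAAAAABAABAABAABA…BAABAABAABAAAAABAABAAAAABAABAABAABAABAAAAABAABAAAAABAABAAA  (len 2187)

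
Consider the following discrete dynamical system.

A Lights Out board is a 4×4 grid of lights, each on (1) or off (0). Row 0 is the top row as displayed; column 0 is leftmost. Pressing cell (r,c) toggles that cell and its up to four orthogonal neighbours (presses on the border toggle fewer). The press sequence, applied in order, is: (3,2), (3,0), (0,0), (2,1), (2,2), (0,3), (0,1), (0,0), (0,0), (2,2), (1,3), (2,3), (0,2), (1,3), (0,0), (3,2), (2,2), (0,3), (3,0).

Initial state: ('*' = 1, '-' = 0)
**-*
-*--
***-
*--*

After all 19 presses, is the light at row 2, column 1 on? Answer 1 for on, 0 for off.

0) **-*
-*--
***-
*--*
1) **-*
-*--
**--
***-
2) **-*
-*--
-*--
--*-
3) ---*
**--
-*--
--*-
4) ---*
*---
*-*-
-**-
5) ---*
*-*-
**-*
-*--
6) --*-
*-**
**-*
-*--
7) **--
****
**-*
-*--
8) ----
-***
**-*
-*--
9) **--
****
**-*
-*--
10) **--
**-*
*-*-
-**-
11) **-*
***-
*-**
-**-
12) **-*
****
*---
-***
13) *-*-
**-*
*---
-***
14) *-**
***-
*--*
-***
15) -***
-**-
*--*
-***
16) -***
-**-
*-**
----
17) -***
-*--
**--
--*-
18) -*--
-*-*
**--
--*-
19) -*--
-*-*
-*--
***-

1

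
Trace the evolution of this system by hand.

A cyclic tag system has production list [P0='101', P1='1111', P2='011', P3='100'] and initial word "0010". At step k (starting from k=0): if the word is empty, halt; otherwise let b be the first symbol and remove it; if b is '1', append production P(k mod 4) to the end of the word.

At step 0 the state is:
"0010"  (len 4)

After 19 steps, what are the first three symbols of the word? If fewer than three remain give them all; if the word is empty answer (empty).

[0] "0010"  (len 4)
[1] "010"  (len 3)
[2] "10"  (len 2)
[3] "0011"  (len 4)
[4] "011"  (len 3)
[5] "11"  (len 2)
[6] "11111"  (len 5)
[7] "1111011"  (len 7)
[8] "111011100"  (len 9)
[9] "11011100101"  (len 11)
[10] "10111001011111"  (len 14)
[11] "0111001011111011"  (len 16)
[12] "111001011111011"  (len 15)
[13] "11001011111011101"  (len 17)
[14] "10010111110111011111"  (len 20)
[15] "0010111110111011111011"  (len 22)
[16] "010111110111011111011"  (len 21)
[17] "10111110111011111011"  (len 20)
[18] "01111101110111110111111"  (len 23)
[19] "1111101110111110111111"  (len 22)

111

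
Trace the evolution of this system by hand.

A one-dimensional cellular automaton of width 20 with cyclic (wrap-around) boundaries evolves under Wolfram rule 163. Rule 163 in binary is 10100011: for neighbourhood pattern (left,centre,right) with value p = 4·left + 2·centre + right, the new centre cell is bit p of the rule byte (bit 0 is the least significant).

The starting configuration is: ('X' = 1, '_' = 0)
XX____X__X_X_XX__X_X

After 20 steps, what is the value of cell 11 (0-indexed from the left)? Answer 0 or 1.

1

step 0: XX____X__X_X_XX__X_X
step 1: X__XXX__X_X_X___X_X_
step 2: __X_X__X_X_X__XX_X_X
step 3: _X_X__X_X_X__X__X_X_
step 4: X_X__X_X_X__X__X_X__
step 5: _X__X_X_X__X__X_X__X
step 6: X__X_X_X__X__X_X__X_
step 7: __X_X_X__X__X_X__X_X
step 8: _X_X_X__X__X_X__X_X_
step 9: X_X_X__X__X_X__X_X__
step 10: _X_X__X__X_X__X_X__X
step 11: X_X__X__X_X__X_X__X_
step 12: _X__X__X_X__X_X__X_X
step 13: X__X__X_X__X_X__X_X_
step 14: __X__X_X__X_X__X_X_X
step 15: _X__X_X__X_X__X_X_X_
step 16: X__X_X__X_X__X_X_X__
step 17: __X_X__X_X__X_X_X__X
step 18: _X_X__X_X__X_X_X__X_
step 19: X_X__X_X__X_X_X__X__
step 20: _X__X_X__X_X_X__X__X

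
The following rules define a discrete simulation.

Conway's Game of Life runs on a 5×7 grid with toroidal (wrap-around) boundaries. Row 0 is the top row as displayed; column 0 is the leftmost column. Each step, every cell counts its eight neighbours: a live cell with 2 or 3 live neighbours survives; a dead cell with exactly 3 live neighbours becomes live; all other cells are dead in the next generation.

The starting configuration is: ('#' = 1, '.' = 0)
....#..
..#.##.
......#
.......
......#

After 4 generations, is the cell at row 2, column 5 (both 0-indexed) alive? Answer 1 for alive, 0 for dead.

1

[0] ....#..
..#.##.
......#
.......
......#
[1] ...##..
...###.
.....#.
.......
.......
[2] ...#.#.
...#.#.
.....#.
.......
.......
[3] .......
.....##
....#..
.......
.......
[4] .......
.....#.
.....#.
.......
.......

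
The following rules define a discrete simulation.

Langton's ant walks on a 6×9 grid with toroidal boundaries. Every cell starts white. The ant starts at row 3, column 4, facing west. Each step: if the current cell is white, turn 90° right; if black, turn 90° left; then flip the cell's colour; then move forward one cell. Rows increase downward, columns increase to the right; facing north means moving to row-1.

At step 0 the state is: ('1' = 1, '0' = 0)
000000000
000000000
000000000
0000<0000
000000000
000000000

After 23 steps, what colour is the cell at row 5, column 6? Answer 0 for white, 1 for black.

1

k=0  000000000
000000000
000000000
0000<0000
000000000
000000000
k=1  000000000
000000000
0000^0000
000010000
000000000
000000000
k=2  000000000
000000000
00001>000
000010000
000000000
000000000
k=3  000000000
000000000
000011000
00001v000
000000000
000000000
k=4  000000000
000000000
000011000
0000<1000
000000000
000000000
k=5  000000000
000000000
000011000
000001000
0000v0000
000000000
k=6  000000000
000000000
000011000
000001000
000<10000
000000000
k=7  000000000
000000000
000011000
000^01000
000110000
000000000
k=8  000000000
000000000
000011000
0001>1000
000110000
000000000
k=9  000000000
000000000
000011000
000111000
0001v0000
000000000
k=10  000000000
000000000
000011000
000111000
00010>000
000000000
k=11  000000000
000000000
000011000
000111000
000101000
00000v000
k=12  000000000
000000000
000011000
000111000
000101000
0000<1000
k=13  000000000
000000000
000011000
000111000
0001^1000
000011000
k=14  000000000
000000000
000011000
000111000
00011>000
000011000
k=15  000000000
000000000
000011000
00011^000
000110000
000011000
k=16  000000000
000000000
000011000
0001<0000
000110000
000011000
k=17  000000000
000000000
000011000
000100000
0001v0000
000011000
k=18  000000000
000000000
000011000
000100000
00010>000
000011000
k=19  000000000
000000000
000011000
000100000
000101000
00001v000
k=20  000000000
000000000
000011000
000100000
000101000
000010>00
k=21  000000v00
000000000
000011000
000100000
000101000
000010100
k=22  00000<100
000000000
000011000
000100000
000101000
000010100
k=23  000001100
000000000
000011000
000100000
000101000
00001^100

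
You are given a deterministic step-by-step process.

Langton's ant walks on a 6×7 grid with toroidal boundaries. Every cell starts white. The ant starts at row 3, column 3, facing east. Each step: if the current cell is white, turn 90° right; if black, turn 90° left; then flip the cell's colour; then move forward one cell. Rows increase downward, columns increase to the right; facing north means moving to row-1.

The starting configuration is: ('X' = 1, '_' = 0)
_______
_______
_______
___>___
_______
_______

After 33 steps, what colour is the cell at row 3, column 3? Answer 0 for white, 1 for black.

0

[0] _______
_______
_______
___>___
_______
_______
[1] _______
_______
_______
___X___
___v___
_______
[2] _______
_______
_______
___X___
__<X___
_______
[3] _______
_______
_______
__^X___
__XX___
_______
[4] _______
_______
_______
__X>___
__XX___
_______
[5] _______
_______
___^___
__X____
__XX___
_______
[6] _______
_______
___X>__
__X____
__XX___
_______
[7] _______
_______
___XX__
__X_v__
__XX___
_______
[8] _______
_______
___XX__
__X<X__
__XX___
_______
[9] _______
_______
___^X__
__XXX__
__XX___
_______
[10] _______
_______
__<_X__
__XXX__
__XX___
_______
[11] _______
__^____
__X_X__
__XXX__
__XX___
_______
[12] _______
__X>___
__X_X__
__XXX__
__XX___
_______
[13] _______
__XX___
__XvX__
__XXX__
__XX___
_______
[14] _______
__XX___
__<XX__
__XXX__
__XX___
_______
[15] _______
__XX___
___XX__
__vXX__
__XX___
_______
[16] _______
__XX___
___XX__
___>X__
__XX___
_______
[17] _______
__XX___
___^X__
____X__
__XX___
_______
[18] _______
__XX___
__<_X__
____X__
__XX___
_______
[19] _______
__^X___
__X_X__
____X__
__XX___
_______
[20] _______
_<_X___
__X_X__
____X__
__XX___
_______
[21] _^_____
_X_X___
__X_X__
____X__
__XX___
_______
[22] _X>____
_X_X___
__X_X__
____X__
__XX___
_______
[23] _XX____
_XvX___
__X_X__
____X__
__XX___
_______
[24] _XX____
_<XX___
__X_X__
____X__
__XX___
_______
[25] _XX____
__XX___
_vX_X__
____X__
__XX___
_______
[26] _XX____
__XX___
<XX_X__
____X__
__XX___
_______
[27] _XX____
^_XX___
XXX_X__
____X__
__XX___
_______
[28] _XX____
X>XX___
XXX_X__
____X__
__XX___
_______
[29] _XX____
XXXX___
XvX_X__
____X__
__XX___
_______
[30] _XX____
XXXX___
X_>_X__
____X__
__XX___
_______
[31] _XX____
XX^X___
X___X__
____X__
__XX___
_______
[32] _XX____
X<_X___
X___X__
____X__
__XX___
_______
[33] _XX____
X__X___
Xv__X__
____X__
__XX___
_______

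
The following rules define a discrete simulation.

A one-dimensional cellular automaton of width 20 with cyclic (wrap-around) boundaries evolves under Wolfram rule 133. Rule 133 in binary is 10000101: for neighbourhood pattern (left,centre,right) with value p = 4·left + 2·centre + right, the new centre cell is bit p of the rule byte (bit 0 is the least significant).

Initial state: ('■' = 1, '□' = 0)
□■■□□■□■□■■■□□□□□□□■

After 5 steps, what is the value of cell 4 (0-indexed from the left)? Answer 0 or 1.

0

0) □■■□□■□■□■■■□□□□□□□■
1) □□□□□■□■□□■□□■■■■■□■
2) □■■■□■□■□□■□□□■■■□□■
3) □□■□□■□■□□■□■□□■□□□■
4) □□■□□■□■□□■□■□□■□■□■
5) □□■□□■□■□□■□■□□■□■□■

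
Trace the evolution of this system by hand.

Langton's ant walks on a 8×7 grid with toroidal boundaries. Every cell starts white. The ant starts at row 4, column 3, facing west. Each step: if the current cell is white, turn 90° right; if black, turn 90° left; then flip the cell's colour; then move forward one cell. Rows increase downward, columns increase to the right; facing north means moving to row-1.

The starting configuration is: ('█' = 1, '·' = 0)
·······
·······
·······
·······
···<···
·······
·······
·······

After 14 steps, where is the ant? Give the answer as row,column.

k=0  ·······
·······
·······
·······
···<···
·······
·······
·······
k=1  ·······
·······
·······
···^···
···█···
·······
·······
·······
k=2  ·······
·······
·······
···█>··
···█···
·······
·······
·······
k=3  ·······
·······
·······
···██··
···█v··
·······
·······
·······
k=4  ·······
·······
·······
···██··
···<█··
·······
·······
·······
k=5  ·······
·······
·······
···██··
····█··
···v···
·······
·······
k=6  ·······
·······
·······
···██··
····█··
··<█···
·······
·······
k=7  ·······
·······
·······
···██··
··^·█··
··██···
·······
·······
k=8  ·······
·······
·······
···██··
··█>█··
··██···
·······
·······
k=9  ·······
·······
·······
···██··
··███··
··█v···
·······
·······
k=10  ·······
·······
·······
···██··
··███··
··█·>··
·······
·······
k=11  ·······
·······
·······
···██··
··███··
··█·█··
····v··
·······
k=12  ·······
·······
·······
···██··
··███··
··█·█··
···<█··
·······
k=13  ·······
·······
·······
···██··
··███··
··█^█··
···██··
·······
k=14  ·······
·······
·······
···██··
··███··
··██>··
···██··
·······

5,4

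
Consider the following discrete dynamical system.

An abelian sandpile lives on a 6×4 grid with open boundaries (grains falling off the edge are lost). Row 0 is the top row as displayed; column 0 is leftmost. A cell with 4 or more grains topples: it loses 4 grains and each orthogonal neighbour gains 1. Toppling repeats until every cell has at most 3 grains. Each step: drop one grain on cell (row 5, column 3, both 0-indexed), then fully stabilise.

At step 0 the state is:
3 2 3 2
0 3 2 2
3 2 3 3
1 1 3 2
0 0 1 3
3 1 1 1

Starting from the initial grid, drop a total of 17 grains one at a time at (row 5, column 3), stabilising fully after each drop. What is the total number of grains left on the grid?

t=0: 3 2 3 2
0 3 2 2
3 2 3 3
1 1 3 2
0 0 1 3
3 1 1 1
t=1: 3 2 3 2
0 3 2 2
3 2 3 3
1 1 3 2
0 0 1 3
3 1 1 2
t=2: 3 2 3 2
0 3 2 2
3 2 3 3
1 1 3 2
0 0 1 3
3 1 1 3
t=3: 3 2 3 2
0 3 2 2
3 2 3 3
1 1 3 3
0 0 2 0
3 1 2 1
t=4: 3 2 3 2
0 3 2 2
3 2 3 3
1 1 3 3
0 0 2 0
3 1 2 2
t=5: 3 2 3 2
0 3 2 2
3 2 3 3
1 1 3 3
0 0 2 0
3 1 2 3
t=6: 3 2 3 2
0 3 2 2
3 2 3 3
1 1 3 3
0 0 2 1
3 1 3 0
t=7: 3 2 3 2
0 3 2 2
3 2 3 3
1 1 3 3
0 0 2 1
3 1 3 1
t=8: 3 2 3 2
0 3 2 2
3 2 3 3
1 1 3 3
0 0 2 1
3 1 3 2
t=9: 3 2 3 2
0 3 2 2
3 2 3 3
1 1 3 3
0 0 2 1
3 1 3 3
t=10: 3 2 3 2
0 3 2 2
3 2 3 3
1 1 3 3
0 0 3 2
3 2 0 1
t=11: 3 2 3 2
0 3 2 2
3 2 3 3
1 1 3 3
0 0 3 2
3 2 0 2
t=12: 3 2 3 2
0 3 2 2
3 2 3 3
1 1 3 3
0 0 3 2
3 2 0 3
t=13: 3 2 3 2
0 3 2 2
3 2 3 3
1 1 3 3
0 0 3 3
3 2 1 0
t=14: 3 2 3 2
0 3 2 2
3 2 3 3
1 1 3 3
0 0 3 3
3 2 1 1
t=15: 3 2 3 2
0 3 2 2
3 2 3 3
1 1 3 3
0 0 3 3
3 2 1 2
t=16: 3 2 3 2
0 3 2 2
3 2 3 3
1 1 3 3
0 0 3 3
3 2 1 3
t=17: 3 2 3 2
0 3 3 3
3 3 1 1
1 2 2 2
0 1 1 2
3 2 3 1

47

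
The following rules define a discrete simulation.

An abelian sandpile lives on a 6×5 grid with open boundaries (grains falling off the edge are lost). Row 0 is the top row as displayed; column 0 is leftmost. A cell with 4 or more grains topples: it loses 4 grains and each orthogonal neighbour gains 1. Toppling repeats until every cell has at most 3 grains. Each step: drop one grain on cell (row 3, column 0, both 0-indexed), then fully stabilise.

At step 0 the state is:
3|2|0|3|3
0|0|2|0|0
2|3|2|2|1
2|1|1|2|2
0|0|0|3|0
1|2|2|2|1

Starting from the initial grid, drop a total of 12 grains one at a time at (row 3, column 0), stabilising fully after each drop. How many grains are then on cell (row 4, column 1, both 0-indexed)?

2

[0] 3|2|0|3|3
0|0|2|0|0
2|3|2|2|1
2|1|1|2|2
0|0|0|3|0
1|2|2|2|1
[1] 3|2|0|3|3
0|0|2|0|0
2|3|2|2|1
3|1|1|2|2
0|0|0|3|0
1|2|2|2|1
[2] 3|2|0|3|3
0|0|2|0|0
3|3|2|2|1
0|2|1|2|2
1|0|0|3|0
1|2|2|2|1
[3] 3|2|0|3|3
0|0|2|0|0
3|3|2|2|1
1|2|1|2|2
1|0|0|3|0
1|2|2|2|1
[4] 3|2|0|3|3
0|0|2|0|0
3|3|2|2|1
2|2|1|2|2
1|0|0|3|0
1|2|2|2|1
[5] 3|2|0|3|3
0|0|2|0|0
3|3|2|2|1
3|2|1|2|2
1|0|0|3|0
1|2|2|2|1
[6] 3|2|0|3|3
1|1|2|0|0
1|1|3|2|1
2|0|2|2|2
2|1|0|3|0
1|2|2|2|1
[7] 3|2|0|3|3
1|1|2|0|0
1|1|3|2|1
3|0|2|2|2
2|1|0|3|0
1|2|2|2|1
[8] 3|2|0|3|3
1|1|2|0|0
2|1|3|2|1
0|1|2|2|2
3|1|0|3|0
1|2|2|2|1
[9] 3|2|0|3|3
1|1|2|0|0
2|1|3|2|1
1|1|2|2|2
3|1|0|3|0
1|2|2|2|1
[10] 3|2|0|3|3
1|1|2|0|0
2|1|3|2|1
2|1|2|2|2
3|1|0|3|0
1|2|2|2|1
[11] 3|2|0|3|3
1|1|2|0|0
2|1|3|2|1
3|1|2|2|2
3|1|0|3|0
1|2|2|2|1
[12] 3|2|0|3|3
1|1|2|0|0
3|1|3|2|1
1|2|2|2|2
0|2|0|3|0
2|2|2|2|1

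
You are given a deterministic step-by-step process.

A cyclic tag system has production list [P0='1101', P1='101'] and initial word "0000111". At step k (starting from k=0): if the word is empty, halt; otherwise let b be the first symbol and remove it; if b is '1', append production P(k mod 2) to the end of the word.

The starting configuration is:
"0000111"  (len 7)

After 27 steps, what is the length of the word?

44

k=0  "0000111"  (len 7)
k=1  "000111"  (len 6)
k=2  "00111"  (len 5)
k=3  "0111"  (len 4)
k=4  "111"  (len 3)
k=5  "111101"  (len 6)
k=6  "11101101"  (len 8)
k=7  "11011011101"  (len 11)
k=8  "1011011101101"  (len 13)
k=9  "0110111011011101"  (len 16)
k=10  "110111011011101"  (len 15)
k=11  "101110110111011101"  (len 18)
k=12  "01110110111011101101"  (len 20)
k=13  "1110110111011101101"  (len 19)
k=14  "110110111011101101101"  (len 21)
k=15  "101101110111011011011101"  (len 24)
k=16  "01101110111011011011101101"  (len 26)
k=17  "1101110111011011011101101"  (len 25)
k=18  "101110111011011011101101101"  (len 27)
k=19  "011101110110110111011011011101"  (len 30)
k=20  "11101110110110111011011011101"  (len 29)
k=21  "11011101101101110110110111011101"  (len 32)
k=22  "1011101101101110110110111011101101"  (len 34)
k=23  "0111011011011101101101110111011011101"  (len 37)
k=24  "111011011011101101101110111011011101"  (len 36)
k=25  "110110110111011011011101110110111011101"  (len 39)
k=26  "10110110111011011011101110110111011101101"  (len 41)
k=27  "01101101110110110111011101101110111011011101"  (len 44)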